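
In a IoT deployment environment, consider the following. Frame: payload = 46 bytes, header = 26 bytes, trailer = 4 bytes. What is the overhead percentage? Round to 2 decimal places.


Given: payload = 46 B, header = 26 B, trailer = 4 B
Overhead bytes = header + trailer = 26 + 4 = 30
Total frame = payload + overhead = 46 + 30 = 76
Overhead % = 30 / 76 * 100 = 39.4737% -> 39.47% (2 dp)

39.47


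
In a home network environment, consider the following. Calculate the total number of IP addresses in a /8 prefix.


Given: CIDR prefix /8
Host bits = 32 - 8 = 24
Total addresses = 2^24 = 16777216

16777216


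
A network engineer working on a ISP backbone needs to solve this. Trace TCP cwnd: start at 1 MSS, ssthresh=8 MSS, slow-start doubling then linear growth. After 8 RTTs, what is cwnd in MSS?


RTT 0: cwnd = 1 MSS (initial)
RTT 1: cwnd = 2 MSS (slow start, doubled)
RTT 2: cwnd = 4 MSS (slow start, doubled)
RTT 3: cwnd = 8 MSS (slow start, doubled)
RTT 4: cwnd = 9 MSS (congestion avoidance, +1)
RTT 5: cwnd = 10 MSS (congestion avoidance, +1)
RTT 6: cwnd = 11 MSS (congestion avoidance, +1)
RTT 7: cwnd = 12 MSS (congestion avoidance, +1)
RTT 8: cwnd = 13 MSS (congestion avoidance, +1)

13


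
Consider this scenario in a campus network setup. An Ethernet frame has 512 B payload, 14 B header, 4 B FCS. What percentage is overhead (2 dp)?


Given: payload = 512 B, header = 14 B, trailer = 4 B
Overhead bytes = header + trailer = 14 + 4 = 18
Total frame = payload + overhead = 512 + 18 = 530
Overhead % = 18 / 530 * 100 = 3.3962% -> 3.40% (2 dp)

3.40


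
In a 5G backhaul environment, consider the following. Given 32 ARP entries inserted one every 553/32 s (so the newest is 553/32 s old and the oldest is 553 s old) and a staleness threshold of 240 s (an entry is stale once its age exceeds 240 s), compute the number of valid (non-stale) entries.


Ages are k * 553/32 s for k = 1..32 (spacing = 17.2812 s).
Entry k is valid iff k * 553/32 <= 240 iff k <= 32 * 240 / 553 = 13.8879
n_valid = floor(13.8879) = 13
(n_stale = 32 - 13 = 19)

13


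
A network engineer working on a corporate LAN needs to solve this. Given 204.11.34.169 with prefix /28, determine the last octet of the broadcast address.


Given: IP = 204.11.34.169, prefix = /28
Host bits = 32 - 28 = 4
Network last octet = 169 AND mask = 160
Host part size = 2^4 - 1 = 15
Broadcast last octet = 160 OR 15 = 175

175


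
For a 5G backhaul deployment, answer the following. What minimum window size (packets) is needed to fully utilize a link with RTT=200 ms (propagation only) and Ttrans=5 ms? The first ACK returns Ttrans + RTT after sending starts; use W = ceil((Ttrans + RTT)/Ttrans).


Given: Ttrans = 5 ms, RTT = 200 ms (= 2 * Tprop, Tprop = 100 ms)
Time until first ACK returns = Ttrans + RTT = 5 + 200 = 205 ms
Need W * Ttrans >= Ttrans + RTT  ->  W >= (Ttrans + RTT) / Ttrans
(Ttrans + RTT) / Ttrans = 205 / 5 = 41
W_min = ceil(41) = 41

41


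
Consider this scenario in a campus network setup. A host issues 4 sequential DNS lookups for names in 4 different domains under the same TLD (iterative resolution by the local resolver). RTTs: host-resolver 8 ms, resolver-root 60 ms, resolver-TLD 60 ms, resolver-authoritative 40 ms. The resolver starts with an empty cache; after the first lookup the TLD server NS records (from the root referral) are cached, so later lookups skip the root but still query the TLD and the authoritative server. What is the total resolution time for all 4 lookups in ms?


Lookup 1 (cold cache): local + root + TLD + auth = 8 + 60 + 60 + 40 = 168 ms
Lookups 2..4 (TLD NS cached -> skip root; new domain -> still ask TLD and auth): local + TLD + auth = 8 + 60 + 40 = 108 ms each
Remaining 3 lookups: 3 * 108 = 324 ms
Total = 168 + 324 = 492 ms

492


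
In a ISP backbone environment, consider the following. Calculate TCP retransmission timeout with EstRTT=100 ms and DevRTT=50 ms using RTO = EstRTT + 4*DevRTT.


Given: EstRTT = 100 ms, DevRTT = 50 ms
Timeout = EstRTT + 4 * DevRTT
4 * DevRTT = 4 * 50 = 200
Timeout = 100 + 200 = 300 ms

300


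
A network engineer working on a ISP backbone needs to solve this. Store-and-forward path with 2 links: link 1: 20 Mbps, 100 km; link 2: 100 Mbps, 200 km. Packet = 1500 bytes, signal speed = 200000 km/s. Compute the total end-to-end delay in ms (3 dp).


Packet = 1500 bytes = 12000 bits. Store-and-forward: sum (t_trans + t_prop) per link.
Link 1: t_trans = 12000/(20*10^6) s = 0.6000 ms; t_prop = 100/200000 s = 0.5000 ms; subtotal = 1.1000 ms
Link 2: t_trans = 12000/(100*10^6) s = 0.1200 ms; t_prop = 200/200000 s = 1.0000 ms; subtotal = 1.1200 ms
End-to-end = 1.1000 + 1.1200 = 2.2200 ms -> 2.220 ms (3 dp)

2.220


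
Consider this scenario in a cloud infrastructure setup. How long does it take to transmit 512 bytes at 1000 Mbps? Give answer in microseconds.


Given: packet = 512 bytes, bandwidth = 1000 Mbps
Packet in bits = 512 * 8 = 4096 bits
Bandwidth = 1000 * 10^6 = 1000000000 bps
Time = 4096 / 1000000000 seconds
Time in us = 4096 * 10^6 / 1000000000 = 4.096

4.096


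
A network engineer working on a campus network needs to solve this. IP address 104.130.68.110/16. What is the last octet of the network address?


Given: IP = 104.130.68.110, prefix = /16
Subnet mask = 255.255.0.0
Last octet of IP: 110
Last octet of mask: 0
Network last octet = 110 AND 0 = 0

0


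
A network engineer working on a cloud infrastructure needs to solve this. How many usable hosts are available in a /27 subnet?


Given: subnet mask /27
Host bits = 32 - 27 = 5
Total addresses = 2^5 = 32
Usable hosts = 32 - 2 (network + broadcast) = 30

30


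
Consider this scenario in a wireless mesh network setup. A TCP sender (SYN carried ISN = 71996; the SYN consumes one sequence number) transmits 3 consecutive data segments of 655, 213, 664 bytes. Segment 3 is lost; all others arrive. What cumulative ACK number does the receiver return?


SYN uses sequence number 71996; first data byte = ISN + 1 = 71997.
Segment 1: SEQ = 71997, len = 655 B, covers [71997, 72651]
Segment 2: SEQ = 72652, len = 213 B, covers [72652, 72864]
Segment 3: SEQ = 72865, len = 664 B, covers [72865, 73528] [LOST]
In-order data received: bytes [71997, 72864] (segments 1..2).
Segment 3 missing -> gap begins at byte 72865.
Cumulative ACK = next expected in-order byte = 71997 + 655 + 213 = 72865

72865


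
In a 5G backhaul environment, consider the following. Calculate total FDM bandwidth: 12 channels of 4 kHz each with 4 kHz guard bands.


Given: 12 channels, 4 kHz each, guard = 4 kHz
Channel bandwidth = 12 * 4 = 48 kHz
Guard bands = 11 gaps * 4 kHz = 44 kHz
Total = 48 + 44 = 92 kHz

92


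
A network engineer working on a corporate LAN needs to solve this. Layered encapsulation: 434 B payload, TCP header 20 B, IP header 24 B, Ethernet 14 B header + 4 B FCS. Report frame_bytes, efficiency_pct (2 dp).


TCP segment = 434 + 20 = 454 B
IP packet = 454 + 24 = 478 B
Ethernet frame = 478 + 14 + 4 = 496 B
Efficiency = app / frame = 434 / 496 = 0.875000 = 87.5000% -> 87.50% (2 dp)

496, 87.50


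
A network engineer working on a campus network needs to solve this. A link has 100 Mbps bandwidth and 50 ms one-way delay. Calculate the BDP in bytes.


Given: bandwidth = 100 Mbps, delay = 50 ms
BDP in bits = 100 * 10^6 * 50 / 1000
BDP in bits = 5000000
BDP in bytes = 5000000 / 8 = 625000

625000


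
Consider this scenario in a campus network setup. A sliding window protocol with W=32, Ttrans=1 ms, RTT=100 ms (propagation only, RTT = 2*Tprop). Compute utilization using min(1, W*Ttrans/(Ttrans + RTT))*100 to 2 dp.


Given: W = 32, Ttrans = 1 ms, RTT = 100 ms (= 2 * Tprop, Tprop = 50 ms)
Cycle time = Ttrans + RTT = 1 + 100 = 101 ms (first packet sent until its ACK returns)
W * Ttrans = 32 * 1 = 32 ms of sending per cycle
W * Ttrans / (Ttrans + RTT) = 32 / 101 = 0.316832
U = min(1, 0.316832) = 0.316832
U% = 31.68%

31.68


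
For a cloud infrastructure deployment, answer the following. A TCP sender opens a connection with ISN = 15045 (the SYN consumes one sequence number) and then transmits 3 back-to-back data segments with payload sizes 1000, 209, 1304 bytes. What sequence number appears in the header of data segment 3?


The SYN occupies sequence number ISN = 15045, so the first data byte is ISN + 1 = 15046.
SEQ of data segment i = (ISN + 1) + sum of payload sizes of segments 1..i-1.
Segment 1: SEQ = 15046, payload = 1000 bytes
Segment 2: SEQ = 16046, payload = 209 bytes
Segment 3: SEQ = 16255, payload = 1304 bytes
SEQ of segment 3 = 15046 + 1000 + 209 = 16255

16255


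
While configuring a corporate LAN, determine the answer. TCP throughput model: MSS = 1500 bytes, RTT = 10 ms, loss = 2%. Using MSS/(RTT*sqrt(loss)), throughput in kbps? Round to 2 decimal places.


Given: MSS = 1500 bytes, RTT = 10 ms, loss = 2%
RTT in seconds = 10 / 1000 = 0.01
Loss rate = 2% = 0.02
sqrt(loss) = sqrt(0.02) = 0.141421356237
Throughput (bytes/s) = 1500 / (0.01 * 0.141421356237) = 1060660.1718
Throughput (kbps) = 1060660.1718 * 8 / 1000 = 8485.281374 -> 8485.28 kbps (2 dp)

8485.28


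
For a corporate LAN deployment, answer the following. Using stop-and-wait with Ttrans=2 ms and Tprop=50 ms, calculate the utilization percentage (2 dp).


Given: Ttrans = 2 ms, Tprop = 50 ms
RTT = 2 * Tprop = 2 * 50 = 100 ms
U = Ttrans / (Ttrans + RTT)
U = 2 / (2 + 100)
U = 2 / 102 = 0.019608
U% = 1.96%

1.96


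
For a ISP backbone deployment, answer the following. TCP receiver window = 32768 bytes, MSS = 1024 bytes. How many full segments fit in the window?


Given: RWND = 32768 bytes, MSS = 1024 bytes
Full segments = floor(RWND / MSS)
Full segments = floor(32768 / 1024)
Full segments = floor(32.0) = 32

32


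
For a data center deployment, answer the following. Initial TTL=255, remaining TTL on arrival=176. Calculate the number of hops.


Given: initial TTL = 255, received TTL = 176
Hops = initial TTL - received TTL
Hops = 255 - 176 = 79

79


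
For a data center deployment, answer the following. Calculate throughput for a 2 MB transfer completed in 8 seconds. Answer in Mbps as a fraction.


Given: file = 2 MB, time = 8 s
File in Mb = 2 * 8 = 16 Mb
Throughput = 16 / 8 Mbps
Throughput = 2 Mbps

2


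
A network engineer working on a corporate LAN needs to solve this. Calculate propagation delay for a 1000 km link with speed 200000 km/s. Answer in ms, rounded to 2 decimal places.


Given: distance = 1000 km, speed = 200000 km/s
Delay = distance / speed = 1000 / 200000 seconds
Delay in ms = 1000 * 1000 / 200000
Delay = 5.0000 ms
Rounded to 2 dp = 5.00 ms

5.00


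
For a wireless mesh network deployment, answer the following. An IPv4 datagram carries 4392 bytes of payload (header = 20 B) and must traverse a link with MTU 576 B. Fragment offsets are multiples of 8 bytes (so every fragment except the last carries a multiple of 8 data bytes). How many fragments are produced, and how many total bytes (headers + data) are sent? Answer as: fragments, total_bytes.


Max data per non-final fragment = floor((MTU - header)/8)*8 = floor((576 - 20)/8)*8 = floor(556/8)*8 = 552 B
Final fragment needs no 8-byte alignment: it can carry up to MTU - header = 556 B
Non-final fragments needed = ceil((payload - 556) / 552) = ceil(3836/552) = ceil(6.9493) = 7
Number of fragments = 7 + 1 = 8
Fragment sizes (data): 7 * 552 B + 528 B (last, 528 <= 556 OK)
Total bytes sent = payload + n_frags * header = 4392 + 8*20 = 4392 + 160 = 4552 B

8, 4552


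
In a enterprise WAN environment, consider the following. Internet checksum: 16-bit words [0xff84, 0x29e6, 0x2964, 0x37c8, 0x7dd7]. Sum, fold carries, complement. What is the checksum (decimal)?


Given words: [0xff84, 0x29e6, 0x2964, 0x37c8, 0x7dd7]
Step 1: Sum all words
Raw sum = 65412 + 10726 + 10596 + 14280 + 32215 = 133229
Step 2: Fold carry: (2157 + 2) = 2159
One's complement = ~2159 & 0xFFFF = 63376

63376


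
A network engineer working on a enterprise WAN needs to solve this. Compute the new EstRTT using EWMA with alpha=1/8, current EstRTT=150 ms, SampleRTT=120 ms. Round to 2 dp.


Given: EstRTT = 150 ms, SampleRTT = 120 ms, alpha = 1/8
New EstRTT = (1 - alpha) * EstRTT + alpha * SampleRTT
(7/8) * 150 = 131.25
(1/8) * 120 = 15
New EstRTT = 131.25 + 15 = 146.25 ms -> 146.25 ms (2 dp)

146.25


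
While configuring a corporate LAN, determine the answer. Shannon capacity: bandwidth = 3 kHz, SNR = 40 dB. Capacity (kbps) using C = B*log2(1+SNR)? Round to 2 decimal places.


Given: B = 3 kHz, SNR = 40 dB
SNR linear = 10^(40/10) = 10000
1 + SNR = 10001
log2(10001) = 13.2878566418
C = 3 * 1000 * 13.2878566418 = 39863.5699 bps
C = 39.863570 kbps -> 39.86 kbps (2 dp)

39.86


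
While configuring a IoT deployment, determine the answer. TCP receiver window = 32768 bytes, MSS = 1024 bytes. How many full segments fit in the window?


Given: RWND = 32768 bytes, MSS = 1024 bytes
Full segments = floor(RWND / MSS)
Full segments = floor(32768 / 1024)
Full segments = floor(32.0) = 32

32


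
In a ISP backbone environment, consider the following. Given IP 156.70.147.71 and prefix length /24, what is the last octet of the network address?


Given: IP = 156.70.147.71, prefix = /24
Subnet mask = 255.255.255.0
Last octet of IP: 71
Last octet of mask: 0
Network last octet = 71 AND 0 = 0

0


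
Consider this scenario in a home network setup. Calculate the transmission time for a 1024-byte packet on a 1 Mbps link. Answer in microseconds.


Given: packet = 1024 bytes, bandwidth = 1 Mbps
Packet in bits = 1024 * 8 = 8192 bits
Bandwidth = 1 * 10^6 = 1000000 bps
Time = 8192 / 1000000 seconds
Time in us = 8192 * 10^6 / 1000000 = 8192

8192


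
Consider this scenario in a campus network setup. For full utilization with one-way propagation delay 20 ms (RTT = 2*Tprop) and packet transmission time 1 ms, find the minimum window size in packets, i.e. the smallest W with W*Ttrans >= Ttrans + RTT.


Given: Ttrans = 1 ms, RTT = 40 ms (= 2 * Tprop, Tprop = 20 ms)
Time until first ACK returns = Ttrans + RTT = 1 + 40 = 41 ms
Need W * Ttrans >= Ttrans + RTT  ->  W >= (Ttrans + RTT) / Ttrans
(Ttrans + RTT) / Ttrans = 41 / 1 = 41
W_min = ceil(41) = 41

41


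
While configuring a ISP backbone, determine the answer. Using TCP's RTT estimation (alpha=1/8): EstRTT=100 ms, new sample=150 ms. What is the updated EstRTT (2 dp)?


Given: EstRTT = 100 ms, SampleRTT = 150 ms, alpha = 1/8
New EstRTT = (1 - alpha) * EstRTT + alpha * SampleRTT
(7/8) * 100 = 87.5
(1/8) * 150 = 18.75
New EstRTT = 87.5 + 18.75 = 106.25 ms -> 106.25 ms (2 dp)

106.25


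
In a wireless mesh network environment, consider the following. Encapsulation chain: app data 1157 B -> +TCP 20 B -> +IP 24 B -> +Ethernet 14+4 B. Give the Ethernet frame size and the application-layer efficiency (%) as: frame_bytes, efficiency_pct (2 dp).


TCP segment = 1157 + 20 = 1177 B
IP packet = 1177 + 24 = 1201 B
Ethernet frame = 1201 + 14 + 4 = 1219 B
Efficiency = app / frame = 1157 / 1219 = 0.949139 = 94.9139% -> 94.91% (2 dp)

1219, 94.91


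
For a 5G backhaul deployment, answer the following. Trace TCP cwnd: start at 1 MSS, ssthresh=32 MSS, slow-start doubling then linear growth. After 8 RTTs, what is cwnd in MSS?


RTT 0: cwnd = 1 MSS (initial)
RTT 1: cwnd = 2 MSS (slow start, doubled)
RTT 2: cwnd = 4 MSS (slow start, doubled)
RTT 3: cwnd = 8 MSS (slow start, doubled)
RTT 4: cwnd = 16 MSS (slow start, doubled)
RTT 5: cwnd = 32 MSS (slow start, doubled)
RTT 6: cwnd = 33 MSS (congestion avoidance, +1)
RTT 7: cwnd = 34 MSS (congestion avoidance, +1)
RTT 8: cwnd = 35 MSS (congestion avoidance, +1)

35


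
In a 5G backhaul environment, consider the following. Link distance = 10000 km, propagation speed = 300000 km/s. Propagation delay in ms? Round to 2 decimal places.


Given: distance = 10000 km, speed = 300000 km/s
Delay = distance / speed = 10000 / 300000 seconds
Delay in ms = 10000 * 1000 / 300000
Delay = 33.3333 ms
Rounded to 2 dp = 33.33 ms

33.33


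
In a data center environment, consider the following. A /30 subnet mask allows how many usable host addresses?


Given: subnet mask /30
Host bits = 32 - 30 = 2
Total addresses = 2^2 = 4
Usable hosts = 4 - 2 (network + broadcast) = 2

2


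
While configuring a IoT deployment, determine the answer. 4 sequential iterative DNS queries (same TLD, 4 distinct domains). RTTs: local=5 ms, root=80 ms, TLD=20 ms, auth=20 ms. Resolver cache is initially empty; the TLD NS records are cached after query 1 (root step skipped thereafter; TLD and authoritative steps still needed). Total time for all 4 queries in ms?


Lookup 1 (cold cache): local + root + TLD + auth = 5 + 80 + 20 + 20 = 125 ms
Lookups 2..4 (TLD NS cached -> skip root; new domain -> still ask TLD and auth): local + TLD + auth = 5 + 20 + 20 = 45 ms each
Remaining 3 lookups: 3 * 45 = 135 ms
Total = 125 + 135 = 260 ms

260


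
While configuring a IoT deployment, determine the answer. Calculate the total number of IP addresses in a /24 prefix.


Given: CIDR prefix /24
Host bits = 32 - 24 = 8
Total addresses = 2^8 = 256

256


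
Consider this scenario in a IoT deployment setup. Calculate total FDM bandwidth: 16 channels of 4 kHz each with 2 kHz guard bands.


Given: 16 channels, 4 kHz each, guard = 2 kHz
Channel bandwidth = 16 * 4 = 64 kHz
Guard bands = 15 gaps * 2 kHz = 30 kHz
Total = 64 + 30 = 94 kHz

94


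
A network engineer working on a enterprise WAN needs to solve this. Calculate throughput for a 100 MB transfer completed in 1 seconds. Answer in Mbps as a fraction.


Given: file = 100 MB, time = 1 s
File in Mb = 100 * 8 = 800 Mb
Throughput = 800 / 1 Mbps
Throughput = 800 Mbps

800


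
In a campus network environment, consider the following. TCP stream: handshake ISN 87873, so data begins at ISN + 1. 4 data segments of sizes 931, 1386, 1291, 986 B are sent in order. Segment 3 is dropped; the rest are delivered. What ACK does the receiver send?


SYN uses sequence number 87873; first data byte = ISN + 1 = 87874.
Segment 1: SEQ = 87874, len = 931 B, covers [87874, 88804]
Segment 2: SEQ = 88805, len = 1386 B, covers [88805, 90190]
Segment 3: SEQ = 90191, len = 1291 B, covers [90191, 91481] [LOST]
Segment 4: SEQ = 91482, len = 986 B, covers [91482, 92467]
In-order data received: bytes [87874, 90190] (segments 1..2).
Segment 3 missing -> gap begins at byte 90191; later segments buffered out of order.
Cumulative ACK = next expected in-order byte = 87874 + 931 + 1386 = 90191

90191


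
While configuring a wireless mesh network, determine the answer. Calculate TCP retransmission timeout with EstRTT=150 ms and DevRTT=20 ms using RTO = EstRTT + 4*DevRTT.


Given: EstRTT = 150 ms, DevRTT = 20 ms
Timeout = EstRTT + 4 * DevRTT
4 * DevRTT = 4 * 20 = 80
Timeout = 150 + 80 = 230 ms

230


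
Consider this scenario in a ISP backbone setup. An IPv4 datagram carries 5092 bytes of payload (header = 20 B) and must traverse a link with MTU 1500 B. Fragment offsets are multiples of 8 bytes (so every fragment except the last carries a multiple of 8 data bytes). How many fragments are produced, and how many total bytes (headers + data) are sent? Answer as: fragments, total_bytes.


Max data per non-final fragment = floor((MTU - header)/8)*8 = floor((1500 - 20)/8)*8 = floor(1480/8)*8 = 1480 B
Final fragment needs no 8-byte alignment: it can carry up to MTU - header = 1480 B
Non-final fragments needed = ceil((payload - 1480) / 1480) = ceil(3612/1480) = ceil(2.4405) = 3
Number of fragments = 3 + 1 = 4
Fragment sizes (data): 3 * 1480 B + 652 B (last, 652 <= 1480 OK)
Total bytes sent = payload + n_frags * header = 5092 + 4*20 = 5092 + 80 = 5172 B

4, 5172


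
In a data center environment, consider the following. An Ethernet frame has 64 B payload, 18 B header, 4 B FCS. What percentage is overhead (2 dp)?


Given: payload = 64 B, header = 18 B, trailer = 4 B
Overhead bytes = header + trailer = 18 + 4 = 22
Total frame = payload + overhead = 64 + 22 = 86
Overhead % = 22 / 86 * 100 = 25.5814% -> 25.58% (2 dp)

25.58


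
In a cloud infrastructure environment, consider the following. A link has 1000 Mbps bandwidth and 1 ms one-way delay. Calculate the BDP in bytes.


Given: bandwidth = 1000 Mbps, delay = 1 ms
BDP in bits = 1000 * 10^6 * 1 / 1000
BDP in bits = 1000000
BDP in bytes = 1000000 / 8 = 125000

125000


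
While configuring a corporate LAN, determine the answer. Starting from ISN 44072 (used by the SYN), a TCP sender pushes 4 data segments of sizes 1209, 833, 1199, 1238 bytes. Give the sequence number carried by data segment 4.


The SYN occupies sequence number ISN = 44072, so the first data byte is ISN + 1 = 44073.
SEQ of data segment i = (ISN + 1) + sum of payload sizes of segments 1..i-1.
Segment 1: SEQ = 44073, payload = 1209 bytes
Segment 2: SEQ = 45282, payload = 833 bytes
Segment 3: SEQ = 46115, payload = 1199 bytes
Segment 4: SEQ = 47314, payload = 1238 bytes
SEQ of segment 4 = 44073 + 1209 + 833 + 1199 = 47314

47314


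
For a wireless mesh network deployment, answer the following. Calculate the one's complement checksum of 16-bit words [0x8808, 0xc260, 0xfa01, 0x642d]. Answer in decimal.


Given words: [0x8808, 0xc260, 0xfa01, 0x642d]
Step 1: Sum all words
Raw sum = 34824 + 49760 + 64001 + 25645 = 174230
Step 2: Fold carry: (43158 + 2) = 43160
One's complement = ~43160 & 0xFFFF = 22375

22375


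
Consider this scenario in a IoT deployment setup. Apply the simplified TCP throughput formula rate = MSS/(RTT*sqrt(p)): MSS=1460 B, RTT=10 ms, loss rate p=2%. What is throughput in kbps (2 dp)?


Given: MSS = 1460 bytes, RTT = 10 ms, loss = 2%
RTT in seconds = 10 / 1000 = 0.01
Loss rate = 2% = 0.02
sqrt(loss) = sqrt(0.02) = 0.141421356237
Throughput (bytes/s) = 1460 / (0.01 * 0.141421356237) = 1032375.9005
Throughput (kbps) = 1032375.9005 * 8 / 1000 = 8259.007204 -> 8259.01 kbps (2 dp)

8259.01


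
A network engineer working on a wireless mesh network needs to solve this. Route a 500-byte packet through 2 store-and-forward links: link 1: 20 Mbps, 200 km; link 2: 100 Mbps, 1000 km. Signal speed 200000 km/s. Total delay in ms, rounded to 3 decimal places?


Packet = 500 bytes = 4000 bits. Store-and-forward: sum (t_trans + t_prop) per link.
Link 1: t_trans = 4000/(20*10^6) s = 0.2000 ms; t_prop = 200/200000 s = 1.0000 ms; subtotal = 1.2000 ms
Link 2: t_trans = 4000/(100*10^6) s = 0.0400 ms; t_prop = 1000/200000 s = 5.0000 ms; subtotal = 5.0400 ms
End-to-end = 1.2000 + 5.0400 = 6.2400 ms -> 6.240 ms (3 dp)

6.240


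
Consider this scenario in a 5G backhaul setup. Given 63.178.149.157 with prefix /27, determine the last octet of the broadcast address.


Given: IP = 63.178.149.157, prefix = /27
Host bits = 32 - 27 = 5
Network last octet = 157 AND mask = 128
Host part size = 2^5 - 1 = 31
Broadcast last octet = 128 OR 31 = 159

159


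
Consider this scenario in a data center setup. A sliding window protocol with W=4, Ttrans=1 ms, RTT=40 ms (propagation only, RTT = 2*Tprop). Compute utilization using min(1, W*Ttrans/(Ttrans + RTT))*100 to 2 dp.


Given: W = 4, Ttrans = 1 ms, RTT = 40 ms (= 2 * Tprop, Tprop = 20 ms)
Cycle time = Ttrans + RTT = 1 + 40 = 41 ms (first packet sent until its ACK returns)
W * Ttrans = 4 * 1 = 4 ms of sending per cycle
W * Ttrans / (Ttrans + RTT) = 4 / 41 = 0.097561
U = min(1, 0.097561) = 0.097561
U% = 9.76%

9.76


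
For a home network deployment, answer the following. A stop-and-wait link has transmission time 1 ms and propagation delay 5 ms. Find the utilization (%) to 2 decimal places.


Given: Ttrans = 1 ms, Tprop = 5 ms
RTT = 2 * Tprop = 2 * 5 = 10 ms
U = Ttrans / (Ttrans + RTT)
U = 1 / (1 + 10)
U = 1 / 11 = 0.090909
U% = 9.09%

9.09


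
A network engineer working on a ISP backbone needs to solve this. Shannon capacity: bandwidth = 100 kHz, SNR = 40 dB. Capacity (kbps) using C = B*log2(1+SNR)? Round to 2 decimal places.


Given: B = 100 kHz, SNR = 40 dB
SNR linear = 10^(40/10) = 10000
1 + SNR = 10001
log2(10001) = 13.2878566418
C = 100 * 1000 * 13.2878566418 = 1328785.6642 bps
C = 1328.785664 kbps -> 1328.79 kbps (2 dp)

1328.79


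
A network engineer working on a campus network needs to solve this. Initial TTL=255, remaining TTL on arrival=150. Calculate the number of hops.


Given: initial TTL = 255, received TTL = 150
Hops = initial TTL - received TTL
Hops = 255 - 150 = 105

105


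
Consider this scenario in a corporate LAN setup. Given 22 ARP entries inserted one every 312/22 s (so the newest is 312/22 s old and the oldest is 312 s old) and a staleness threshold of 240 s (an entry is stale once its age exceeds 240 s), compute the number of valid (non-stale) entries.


Ages are k * 312/22 s for k = 1..22 (spacing = 14.1818 s).
Entry k is valid iff k * 312/22 <= 240 iff k <= 22 * 240 / 312 = 16.9231
n_valid = floor(16.9231) = 16
(n_stale = 22 - 16 = 6)

16


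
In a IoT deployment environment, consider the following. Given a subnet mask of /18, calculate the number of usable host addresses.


Given: subnet mask /18
Host bits = 32 - 18 = 14
Total addresses = 2^14 = 16384
Usable hosts = 16384 - 2 (network + broadcast) = 16382

16382


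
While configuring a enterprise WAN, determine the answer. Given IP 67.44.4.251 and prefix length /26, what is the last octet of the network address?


Given: IP = 67.44.4.251, prefix = /26
Subnet mask = 255.255.255.192
Last octet of IP: 251
Last octet of mask: 192
Network last octet = 251 AND 192 = 192

192


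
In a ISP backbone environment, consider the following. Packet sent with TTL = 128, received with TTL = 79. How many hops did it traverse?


Given: initial TTL = 128, received TTL = 79
Hops = initial TTL - received TTL
Hops = 128 - 79 = 49

49


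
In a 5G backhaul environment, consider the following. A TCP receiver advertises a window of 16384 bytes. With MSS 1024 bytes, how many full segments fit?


Given: RWND = 16384 bytes, MSS = 1024 bytes
Full segments = floor(RWND / MSS)
Full segments = floor(16384 / 1024)
Full segments = floor(16.0) = 16

16


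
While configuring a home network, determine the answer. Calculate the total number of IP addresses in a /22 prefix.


Given: CIDR prefix /22
Host bits = 32 - 22 = 10
Total addresses = 2^10 = 1024

1024


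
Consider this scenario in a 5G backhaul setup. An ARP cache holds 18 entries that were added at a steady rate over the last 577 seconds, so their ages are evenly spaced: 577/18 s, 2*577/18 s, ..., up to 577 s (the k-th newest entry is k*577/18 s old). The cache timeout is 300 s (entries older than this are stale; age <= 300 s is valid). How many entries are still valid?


Ages are k * 577/18 s for k = 1..18 (spacing = 32.0556 s).
Entry k is valid iff k * 577/18 <= 300 iff k <= 18 * 300 / 577 = 9.3588
n_valid = floor(9.3588) = 9
(n_stale = 18 - 9 = 9)

9


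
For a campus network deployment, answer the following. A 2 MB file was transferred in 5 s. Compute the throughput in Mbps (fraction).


Given: file = 2 MB, time = 5 s
File in Mb = 2 * 8 = 16 Mb
Throughput = 16 / 5 Mbps
Throughput = 16/5 Mbps

16/5


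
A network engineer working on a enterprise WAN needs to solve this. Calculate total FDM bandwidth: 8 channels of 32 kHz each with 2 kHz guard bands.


Given: 8 channels, 32 kHz each, guard = 2 kHz
Channel bandwidth = 8 * 32 = 256 kHz
Guard bands = 7 gaps * 2 kHz = 14 kHz
Total = 256 + 14 = 270 kHz

270


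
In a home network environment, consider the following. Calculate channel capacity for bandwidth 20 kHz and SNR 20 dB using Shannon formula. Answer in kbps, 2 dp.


Given: B = 20 kHz, SNR = 20 dB
SNR linear = 10^(20/10) = 100
1 + SNR = 101
log2(101) = 6.6582114828
C = 20 * 1000 * 6.6582114828 = 133164.2297 bps
C = 133.164230 kbps -> 133.16 kbps (2 dp)

133.16


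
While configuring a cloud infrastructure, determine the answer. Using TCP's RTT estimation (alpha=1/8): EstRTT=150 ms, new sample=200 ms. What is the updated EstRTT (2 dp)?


Given: EstRTT = 150 ms, SampleRTT = 200 ms, alpha = 1/8
New EstRTT = (1 - alpha) * EstRTT + alpha * SampleRTT
(7/8) * 150 = 131.25
(1/8) * 200 = 25
New EstRTT = 131.25 + 25 = 156.25 ms -> 156.25 ms (2 dp)

156.25


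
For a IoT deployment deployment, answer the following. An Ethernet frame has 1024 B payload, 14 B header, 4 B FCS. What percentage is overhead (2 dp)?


Given: payload = 1024 B, header = 14 B, trailer = 4 B
Overhead bytes = header + trailer = 14 + 4 = 18
Total frame = payload + overhead = 1024 + 18 = 1042
Overhead % = 18 / 1042 * 100 = 1.7274% -> 1.73% (2 dp)

1.73


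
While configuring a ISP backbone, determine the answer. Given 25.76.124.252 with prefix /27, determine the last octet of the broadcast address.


Given: IP = 25.76.124.252, prefix = /27
Host bits = 32 - 27 = 5
Network last octet = 252 AND mask = 224
Host part size = 2^5 - 1 = 31
Broadcast last octet = 224 OR 31 = 255

255


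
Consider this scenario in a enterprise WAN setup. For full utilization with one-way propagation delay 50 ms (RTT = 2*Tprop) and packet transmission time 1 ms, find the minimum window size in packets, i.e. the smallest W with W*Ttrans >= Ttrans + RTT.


Given: Ttrans = 1 ms, RTT = 100 ms (= 2 * Tprop, Tprop = 50 ms)
Time until first ACK returns = Ttrans + RTT = 1 + 100 = 101 ms
Need W * Ttrans >= Ttrans + RTT  ->  W >= (Ttrans + RTT) / Ttrans
(Ttrans + RTT) / Ttrans = 101 / 1 = 101
W_min = ceil(101) = 101

101


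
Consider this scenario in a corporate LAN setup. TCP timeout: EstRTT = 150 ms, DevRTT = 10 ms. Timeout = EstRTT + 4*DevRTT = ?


Given: EstRTT = 150 ms, DevRTT = 10 ms
Timeout = EstRTT + 4 * DevRTT
4 * DevRTT = 4 * 10 = 40
Timeout = 150 + 40 = 190 ms

190


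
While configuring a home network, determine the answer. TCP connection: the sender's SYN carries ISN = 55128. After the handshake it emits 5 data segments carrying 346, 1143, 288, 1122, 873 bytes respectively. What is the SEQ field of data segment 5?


The SYN occupies sequence number ISN = 55128, so the first data byte is ISN + 1 = 55129.
SEQ of data segment i = (ISN + 1) + sum of payload sizes of segments 1..i-1.
Segment 1: SEQ = 55129, payload = 346 bytes
Segment 2: SEQ = 55475, payload = 1143 bytes
Segment 3: SEQ = 56618, payload = 288 bytes
Segment 4: SEQ = 56906, payload = 1122 bytes
Segment 5: SEQ = 58028, payload = 873 bytes
SEQ of segment 5 = 55129 + 346 + 1143 + 288 + 1122 = 58028

58028


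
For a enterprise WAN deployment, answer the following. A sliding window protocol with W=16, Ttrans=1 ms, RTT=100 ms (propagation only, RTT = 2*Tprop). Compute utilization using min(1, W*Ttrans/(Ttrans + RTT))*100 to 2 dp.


Given: W = 16, Ttrans = 1 ms, RTT = 100 ms (= 2 * Tprop, Tprop = 50 ms)
Cycle time = Ttrans + RTT = 1 + 100 = 101 ms (first packet sent until its ACK returns)
W * Ttrans = 16 * 1 = 16 ms of sending per cycle
W * Ttrans / (Ttrans + RTT) = 16 / 101 = 0.158416
U = min(1, 0.158416) = 0.158416
U% = 15.84%

15.84


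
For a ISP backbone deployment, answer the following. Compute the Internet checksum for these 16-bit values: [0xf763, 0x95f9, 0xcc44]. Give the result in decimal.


Given words: [0xf763, 0x95f9, 0xcc44]
Step 1: Sum all words
Raw sum = 63331 + 38393 + 52292 = 154016
Step 2: Fold carry: (22944 + 2) = 22946
One's complement = ~22946 & 0xFFFF = 42589

42589


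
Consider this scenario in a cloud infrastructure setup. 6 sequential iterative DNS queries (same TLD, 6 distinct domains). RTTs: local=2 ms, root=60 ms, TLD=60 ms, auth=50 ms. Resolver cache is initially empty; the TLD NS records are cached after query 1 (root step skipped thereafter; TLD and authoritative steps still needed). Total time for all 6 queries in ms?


Lookup 1 (cold cache): local + root + TLD + auth = 2 + 60 + 60 + 50 = 172 ms
Lookups 2..6 (TLD NS cached -> skip root; new domain -> still ask TLD and auth): local + TLD + auth = 2 + 60 + 50 = 112 ms each
Remaining 5 lookups: 5 * 112 = 560 ms
Total = 172 + 560 = 732 ms

732


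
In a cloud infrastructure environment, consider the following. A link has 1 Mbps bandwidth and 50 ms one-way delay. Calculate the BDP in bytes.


Given: bandwidth = 1 Mbps, delay = 50 ms
BDP in bits = 1 * 10^6 * 50 / 1000
BDP in bits = 50000
BDP in bytes = 50000 / 8 = 6250

6250


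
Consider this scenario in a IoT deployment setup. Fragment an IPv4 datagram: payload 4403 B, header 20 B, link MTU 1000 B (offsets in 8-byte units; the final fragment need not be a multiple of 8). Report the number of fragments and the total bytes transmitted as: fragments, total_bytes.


Max data per non-final fragment = floor((MTU - header)/8)*8 = floor((1000 - 20)/8)*8 = floor(980/8)*8 = 976 B
Final fragment needs no 8-byte alignment: it can carry up to MTU - header = 980 B
Non-final fragments needed = ceil((payload - 980) / 976) = ceil(3423/976) = ceil(3.5072) = 4
Number of fragments = 4 + 1 = 5
Fragment sizes (data): 4 * 976 B + 499 B (last, 499 <= 980 OK)
Total bytes sent = payload + n_frags * header = 4403 + 5*20 = 4403 + 100 = 4503 B

5, 4503


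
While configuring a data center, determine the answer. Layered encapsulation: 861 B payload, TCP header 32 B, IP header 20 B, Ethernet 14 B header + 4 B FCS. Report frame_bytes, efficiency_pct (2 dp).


TCP segment = 861 + 32 = 893 B
IP packet = 893 + 20 = 913 B
Ethernet frame = 913 + 14 + 4 = 931 B
Efficiency = app / frame = 861 / 931 = 0.924812 = 92.4812% -> 92.48% (2 dp)

931, 92.48


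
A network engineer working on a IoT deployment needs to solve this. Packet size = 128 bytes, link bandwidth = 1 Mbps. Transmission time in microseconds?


Given: packet = 128 bytes, bandwidth = 1 Mbps
Packet in bits = 128 * 8 = 1024 bits
Bandwidth = 1 * 10^6 = 1000000 bps
Time = 1024 / 1000000 seconds
Time in us = 1024 * 10^6 / 1000000 = 1024

1024


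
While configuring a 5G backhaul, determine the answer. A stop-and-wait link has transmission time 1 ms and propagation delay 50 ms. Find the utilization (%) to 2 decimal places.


Given: Ttrans = 1 ms, Tprop = 50 ms
RTT = 2 * Tprop = 2 * 50 = 100 ms
U = Ttrans / (Ttrans + RTT)
U = 1 / (1 + 100)
U = 1 / 101 = 0.009901
U% = 0.99%

0.99


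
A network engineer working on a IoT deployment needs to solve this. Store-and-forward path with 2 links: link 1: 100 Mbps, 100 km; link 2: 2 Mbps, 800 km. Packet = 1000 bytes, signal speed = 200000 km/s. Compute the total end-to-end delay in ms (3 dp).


Packet = 1000 bytes = 8000 bits. Store-and-forward: sum (t_trans + t_prop) per link.
Link 1: t_trans = 8000/(100*10^6) s = 0.0800 ms; t_prop = 100/200000 s = 0.5000 ms; subtotal = 0.5800 ms
Link 2: t_trans = 8000/(2*10^6) s = 4.0000 ms; t_prop = 800/200000 s = 4.0000 ms; subtotal = 8.0000 ms
End-to-end = 0.5800 + 8.0000 = 8.5800 ms -> 8.580 ms (3 dp)

8.580


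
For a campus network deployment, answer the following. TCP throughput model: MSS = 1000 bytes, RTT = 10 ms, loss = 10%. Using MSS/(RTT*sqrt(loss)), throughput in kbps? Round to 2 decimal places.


Given: MSS = 1000 bytes, RTT = 10 ms, loss = 10%
RTT in seconds = 10 / 1000 = 0.01
Loss rate = 10% = 0.1
sqrt(loss) = sqrt(0.1) = 0.316227766017
Throughput (bytes/s) = 1000 / (0.01 * 0.316227766017) = 316227.7660
Throughput (kbps) = 316227.7660 * 8 / 1000 = 2529.822128 -> 2529.82 kbps (2 dp)

2529.82


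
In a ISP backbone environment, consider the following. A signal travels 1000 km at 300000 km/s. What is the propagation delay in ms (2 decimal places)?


Given: distance = 1000 km, speed = 300000 km/s
Delay = distance / speed = 1000 / 300000 seconds
Delay in ms = 1000 * 1000 / 300000
Delay = 3.3333 ms
Rounded to 2 dp = 3.33 ms

3.33


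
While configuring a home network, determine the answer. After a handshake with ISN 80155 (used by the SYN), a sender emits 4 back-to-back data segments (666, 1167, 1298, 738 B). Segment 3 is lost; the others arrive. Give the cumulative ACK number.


SYN uses sequence number 80155; first data byte = ISN + 1 = 80156.
Segment 1: SEQ = 80156, len = 666 B, covers [80156, 80821]
Segment 2: SEQ = 80822, len = 1167 B, covers [80822, 81988]
Segment 3: SEQ = 81989, len = 1298 B, covers [81989, 83286] [LOST]
Segment 4: SEQ = 83287, len = 738 B, covers [83287, 84024]
In-order data received: bytes [80156, 81988] (segments 1..2).
Segment 3 missing -> gap begins at byte 81989; later segments buffered out of order.
Cumulative ACK = next expected in-order byte = 80156 + 666 + 1167 = 81989

81989


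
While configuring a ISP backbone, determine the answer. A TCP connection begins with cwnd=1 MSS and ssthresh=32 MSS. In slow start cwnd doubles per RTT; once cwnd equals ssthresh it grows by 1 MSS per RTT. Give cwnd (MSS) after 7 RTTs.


RTT 0: cwnd = 1 MSS (initial)
RTT 1: cwnd = 2 MSS (slow start, doubled)
RTT 2: cwnd = 4 MSS (slow start, doubled)
RTT 3: cwnd = 8 MSS (slow start, doubled)
RTT 4: cwnd = 16 MSS (slow start, doubled)
RTT 5: cwnd = 32 MSS (slow start, doubled)
RTT 6: cwnd = 33 MSS (congestion avoidance, +1)
RTT 7: cwnd = 34 MSS (congestion avoidance, +1)

34


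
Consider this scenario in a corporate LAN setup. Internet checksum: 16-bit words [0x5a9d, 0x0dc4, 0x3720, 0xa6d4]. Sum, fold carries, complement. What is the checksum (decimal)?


Given words: [0x5a9d, 0x0dc4, 0x3720, 0xa6d4]
Step 1: Sum all words
Raw sum = 23197 + 3524 + 14112 + 42708 = 83541
Step 2: Fold carry: (18005 + 1) = 18006
One's complement = ~18006 & 0xFFFF = 47529

47529


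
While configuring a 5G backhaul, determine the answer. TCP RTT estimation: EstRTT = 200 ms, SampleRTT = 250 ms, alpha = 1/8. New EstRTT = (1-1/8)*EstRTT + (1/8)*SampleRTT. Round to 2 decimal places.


Given: EstRTT = 200 ms, SampleRTT = 250 ms, alpha = 1/8
New EstRTT = (1 - alpha) * EstRTT + alpha * SampleRTT
(7/8) * 200 = 175
(1/8) * 250 = 31.25
New EstRTT = 175 + 31.25 = 206.25 ms -> 206.25 ms (2 dp)

206.25


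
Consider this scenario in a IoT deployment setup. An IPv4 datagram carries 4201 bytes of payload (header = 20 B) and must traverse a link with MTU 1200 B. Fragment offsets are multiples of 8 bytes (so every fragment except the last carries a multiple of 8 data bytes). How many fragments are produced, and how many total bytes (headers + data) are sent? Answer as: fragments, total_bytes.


Max data per non-final fragment = floor((MTU - header)/8)*8 = floor((1200 - 20)/8)*8 = floor(1180/8)*8 = 1176 B
Final fragment needs no 8-byte alignment: it can carry up to MTU - header = 1180 B
Non-final fragments needed = ceil((payload - 1180) / 1176) = ceil(3021/1176) = ceil(2.5689) = 3
Number of fragments = 3 + 1 = 4
Fragment sizes (data): 3 * 1176 B + 673 B (last, 673 <= 1180 OK)
Total bytes sent = payload + n_frags * header = 4201 + 4*20 = 4201 + 80 = 4281 B

4, 4281


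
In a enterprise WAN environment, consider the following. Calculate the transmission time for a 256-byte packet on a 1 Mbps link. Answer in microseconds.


Given: packet = 256 bytes, bandwidth = 1 Mbps
Packet in bits = 256 * 8 = 2048 bits
Bandwidth = 1 * 10^6 = 1000000 bps
Time = 2048 / 1000000 seconds
Time in us = 2048 * 10^6 / 1000000 = 2048

2048


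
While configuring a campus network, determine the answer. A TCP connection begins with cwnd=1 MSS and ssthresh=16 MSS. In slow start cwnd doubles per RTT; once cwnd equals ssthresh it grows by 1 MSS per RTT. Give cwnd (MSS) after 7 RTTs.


RTT 0: cwnd = 1 MSS (initial)
RTT 1: cwnd = 2 MSS (slow start, doubled)
RTT 2: cwnd = 4 MSS (slow start, doubled)
RTT 3: cwnd = 8 MSS (slow start, doubled)
RTT 4: cwnd = 16 MSS (slow start, doubled)
RTT 5: cwnd = 17 MSS (congestion avoidance, +1)
RTT 6: cwnd = 18 MSS (congestion avoidance, +1)
RTT 7: cwnd = 19 MSS (congestion avoidance, +1)

19


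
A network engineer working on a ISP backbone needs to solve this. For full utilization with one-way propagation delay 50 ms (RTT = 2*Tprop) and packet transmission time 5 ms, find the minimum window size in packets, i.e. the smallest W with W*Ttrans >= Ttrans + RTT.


Given: Ttrans = 5 ms, RTT = 100 ms (= 2 * Tprop, Tprop = 50 ms)
Time until first ACK returns = Ttrans + RTT = 5 + 100 = 105 ms
Need W * Ttrans >= Ttrans + RTT  ->  W >= (Ttrans + RTT) / Ttrans
(Ttrans + RTT) / Ttrans = 105 / 5 = 21
W_min = ceil(21) = 21

21
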